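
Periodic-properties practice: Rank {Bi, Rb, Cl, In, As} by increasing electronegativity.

Rb < In < Bi < As < Cl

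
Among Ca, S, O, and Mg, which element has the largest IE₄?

Mg

The fourth ionization energy removes an electron from the +3 ion. For each element: Ca³⁺ is already 1 electron into the core; S³⁺ still has 3 valence electrons; O³⁺ still has 3 valence electrons; Mg³⁺ is already 1 electron into the core.
Usually core removal costs more than valence removal, but here the competition is close: a tightly held n=2 valence electron can cost more to remove than an n=3 core electron, so the actual values have to decide it.
Valence configurations: S³⁺ [Ne]3s²3p¹, O³⁺ [He]2s²2p¹.
The numbers (kJ/mol): Ca 6491, S 4556, O 7469, Mg 10543.
So the fourth ionization energies run S < Ca < O < Mg.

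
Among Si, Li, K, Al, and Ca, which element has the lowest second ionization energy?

Ca

After 1 electron has been removed, what remains? Si⁺ still has 3 valence electrons; Li⁺ is the bare [He] core; K⁺ is the bare [Ar] core; Al⁺ still has 2 valence electrons; Ca⁺ still has 1 valence electron.
Breaking into a closed-shell core is much more expensive than removing a leftover valence electron — K and Li have the largest IE_2 here.
Valence configurations: Si⁺ [Ne]3s²3p¹, Al⁺ [Ne]3s², Ca⁺ [Ar]4s¹.
Si⁺ loses a lone 3p electron whereas Al⁺ must break into a filled 3s² pair, so IE_2(Al) > IE_2(Si) even though Si has the higher nuclear charge.
Tabulated IE_2 (kJ/mol): Si 1577, Li 7298, K 3052, Al 1817, Ca 1145.
So the second ionization energies run Ca < Si < Al < K < Li.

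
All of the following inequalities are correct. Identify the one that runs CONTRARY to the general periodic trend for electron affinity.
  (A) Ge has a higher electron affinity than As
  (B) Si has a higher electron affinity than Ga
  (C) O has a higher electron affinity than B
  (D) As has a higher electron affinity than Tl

(A)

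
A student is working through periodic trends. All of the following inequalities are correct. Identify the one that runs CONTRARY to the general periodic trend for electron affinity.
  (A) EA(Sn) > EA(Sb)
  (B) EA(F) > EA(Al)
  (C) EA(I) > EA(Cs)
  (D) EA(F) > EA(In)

The general trend: electron affinity increases across a period and decreases down a group.
(A) Sn (period 5, group 14) vs Sb (period 5, group 15): the stated order contradicts the simple trend.
(B) F (period 2, group 17) vs Al (period 3, group 13): the stated order agrees with the simple trend.
(C) I (period 5, group 17) vs Cs (period 6, group 1): the stated order agrees with the simple trend.
(D) F (period 2, group 17) vs In (period 5, group 13): the stated order agrees with the simple trend.
The exception is (A): adding an electron to Sb's half-filled 5p³ is unfavourable, so Sn has the more exothermic EA.

(A)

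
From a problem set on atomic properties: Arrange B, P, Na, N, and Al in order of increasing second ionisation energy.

Al < P < B < N < Na

IE_2 is the cost of taking one more electron from the +1 cation: B⁺ still has 2 valence electrons; P⁺ still has 4 valence electrons; Na⁺ is the bare [Ne] core; N⁺ still has 4 valence electrons; Al⁺ still has 2 valence electrons.
Breaking into a closed-shell core is much more expensive than removing a leftover valence electron — Na has the largest IE_2 here.
Valence configurations: B⁺ [He]2s², P⁺ [Ne]3s²3p², N⁺ [He]2s²2p², Al⁺ [Ne]3s².
Tabulated IE_2 (kJ/mol): B 2427, P 1907, Na 4562, N 2856, Al 1817.
Putting it together, IE_2: Al < P < B < N < Na.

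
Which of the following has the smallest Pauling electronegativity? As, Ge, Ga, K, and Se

K is in period 4, group 1; Ga is in period 4, group 13; Ge is in period 4, group 14; As is in period 4, group 15; Se is in period 4, group 16.
Atoms toward the upper right of the periodic table pull bonding electrons most strongly.
All lie in period 4, so electronegativity increases left to right.
The smallest Pauling electronegativity among these belongs to K.

K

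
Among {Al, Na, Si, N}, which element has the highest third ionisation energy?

Consider each +2 ion: Al²⁺ still has 1 valence electron; Na²⁺ is already 1 electron into the core; Si²⁺ still has 2 valence electrons; N²⁺ still has 3 valence electrons.
Pulling an electron out of a noble-gas core costs far more than removing a remaining valence electron, so Na sits at the high end of IE_3.
Valence configurations: Al²⁺ [Ne]3s¹, Si²⁺ [Ne]3s², N²⁺ [He]2s²2p¹.
Tabulated IE_3 (kJ/mol): Al 2745, Na 6910, Si 3232, N 4578.
Overall IE_3 order: Al < Si < N < Na.

Na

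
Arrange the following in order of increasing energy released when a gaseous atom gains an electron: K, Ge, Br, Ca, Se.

Ca < K < Ge < Se < Br

K is in period 4, group 1; Ca is in period 4, group 2; Ge is in period 4, group 14; Se is in period 4, group 16; Br is in period 4, group 17.
EA tends to increase across a period and decrease down a group, though the pattern is less regular than for IE or radius.
All lie in period 4; the across-period trend (electron affinity increases left to right) applies, with the exception below.
Note the exception: K has a higher electron affinity than Ca, contrary to the simple trend — adding an electron to Ca (ns²) has to open a new, higher-energy np subshell, which is unfavourable.
Tabulated electron affinity (kJ/mol): K 48, Ca 2, Ge 119, Se 195, Br 325.
So from lowest to highest: Ca < K < Ge < Se < Br.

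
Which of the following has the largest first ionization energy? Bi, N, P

N is in period 2, group 15; P is in period 3, group 15; Bi is in period 6, group 15.
Removing the outermost electron gets harder across a period and easier down a group.
All are in group 15, so first ionization energy increases up the group.
The largest first ionization energy among these belongs to N.

N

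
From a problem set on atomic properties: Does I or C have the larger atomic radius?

I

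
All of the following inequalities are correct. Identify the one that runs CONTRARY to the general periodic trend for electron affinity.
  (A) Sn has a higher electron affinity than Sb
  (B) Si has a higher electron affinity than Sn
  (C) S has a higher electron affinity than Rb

The general trend: electron affinity increases across a period and decreases down a group.
(A) Sn (period 5, group 14) vs Sb (period 5, group 15): the stated order contradicts the simple trend.
(B) Si (period 3, group 14) vs Sn (period 5, group 14): the stated order agrees with the simple trend.
(C) S (period 3, group 16) vs Rb (period 5, group 1): the stated order agrees with the simple trend.
The exception is (A): adding an electron to Sb's half-filled 5p³ is unfavourable, so Sn has the more exothermic EA.

(A)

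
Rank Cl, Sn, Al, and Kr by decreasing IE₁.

Kr > Cl > Sn > Al

Al is in period 3, group 13; Cl is in period 3, group 17; Kr is in period 4, group 18; Sn is in period 5, group 14.
First ionization energy rises across a period (greater Z_eff holds electrons more tightly) and falls down a group (valence electrons are farther from the nucleus).
Here both period and group differ, so the two effects have to be weighed against each other.
Sn > Al: period and group pull opposite ways; the across-period shift dominates (709 vs 578 kJ/mol).
Cl > Sn: relative to Sn, both the across-period and down-group shifts push Cl's first ionization energy up.
Kr > Cl: period and group pull opposite ways; the across-period shift dominates (1351 vs 1251 kJ/mol).
For reference (kJ/mol): Al 578, Cl 1251, Kr 1351, Sn 709.
So from highest to lowest: Kr > Cl > Sn > Al.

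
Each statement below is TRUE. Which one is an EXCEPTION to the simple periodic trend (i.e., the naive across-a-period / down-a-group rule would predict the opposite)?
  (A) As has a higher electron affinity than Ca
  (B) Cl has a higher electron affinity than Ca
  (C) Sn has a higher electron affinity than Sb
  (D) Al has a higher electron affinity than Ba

(C)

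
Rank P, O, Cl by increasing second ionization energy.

P < Cl < O

After 1 electron has been removed, what remains? P⁺ still has 4 valence electrons; O⁺ still has 5 valence electrons; Cl⁺ still has 6 valence electrons.
All are still removing valence electrons, so compare the +1 ions as you would atoms: IE_2 generally rises across a period (higher Z_eff) and falls down a group (larger shell), subject to the usual subshell exceptions.
Valence configurations: P⁺ [Ne]3s²3p², O⁺ [He]2s²2p³, Cl⁺ [Ne]3s²3p⁴.
The numbers (kJ/mol): P 1907, O 3388, Cl 2298.
Hence IE_2: P < Cl < O.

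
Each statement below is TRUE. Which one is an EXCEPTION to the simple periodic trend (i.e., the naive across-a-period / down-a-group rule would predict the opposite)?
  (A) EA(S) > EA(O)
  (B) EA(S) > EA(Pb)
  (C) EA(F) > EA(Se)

(A)

The general trend: electron affinity increases across a period and decreases down a group.
(A) S (period 3, group 16) vs O (period 2, group 16): the stated order contradicts the simple trend.
(B) S (period 3, group 16) vs Pb (period 6, group 14): the stated order agrees with the simple trend.
(C) F (period 2, group 17) vs Se (period 4, group 16): the stated order agrees with the simple trend.
The exception is (A): the compact 2p subshell of O repels the added electron more than S's larger 3p does.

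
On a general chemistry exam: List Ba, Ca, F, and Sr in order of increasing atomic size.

F is in period 2, group 17; Ca is in period 4, group 2; Sr is in period 5, group 2; Ba is in period 6, group 2.
Across a period the added protons contract the valence shell; down a group each new principal shell makes the atom larger.
Here both period and group differ, so the two effects have to be weighed against each other.
Ca > F: relative to F, both the across-period and down-group shifts push Ca's atomic radius up.
Sr > Ca: they share group 2; the group trend gives Sr the larger value.
Ba > Sr: they share group 2; the group trend gives Ba the larger value.
Approximate values (pm): F 64, Ca 171, Sr 185, Ba 196.
So from smallest to largest: F < Ca < Sr < Ba.

F < Ca < Sr < Ba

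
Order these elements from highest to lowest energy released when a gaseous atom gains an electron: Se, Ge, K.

K is in period 4, group 1; Ge is in period 4, group 14; Se is in period 4, group 16.
Electron affinity generally becomes more exothermic across a period toward the halogens and less exothermic down a group.
All lie in period 4, so electron affinity increases left to right.
So from highest to lowest: Se > Ge > K.

Se > Ge > K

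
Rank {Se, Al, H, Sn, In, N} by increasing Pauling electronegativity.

Al < In < Sn < H < Se < N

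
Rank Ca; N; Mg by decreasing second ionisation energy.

N, Mg, Ca

After 1 electron has been removed, what remains? Ca⁺ still has 1 valence electron; N⁺ still has 4 valence electrons; Mg⁺ still has 1 valence electron.
All are still removing valence electrons, so compare the +1 ions as you would atoms: IE_2 generally rises across a period (higher Z_eff) and falls down a group (larger shell), subject to the usual subshell exceptions.
Valence configurations: Ca⁺ [Ar]4s¹, N⁺ [He]2s²2p², Mg⁺ [Ne]3s¹.
Tabulated IE_2 (kJ/mol): Ca 1145, N 2856, Mg 1451.
Overall IE_2 order: Ca < Mg < N.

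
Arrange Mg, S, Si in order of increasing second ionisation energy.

Mg, Si, S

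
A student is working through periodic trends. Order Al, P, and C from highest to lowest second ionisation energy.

Consider each +1 ion: Al⁺ still has 2 valence electrons; P⁺ still has 4 valence electrons; C⁺ still has 3 valence electrons.
All are still removing valence electrons, so compare the +1 ions as you would atoms: IE_2 generally rises across a period (higher Z_eff) and falls down a group (larger shell), subject to the usual subshell exceptions.
Valence configurations: Al⁺ [Ne]3s², P⁺ [Ne]3s²3p², C⁺ [He]2s²2p¹.
Tabulated IE_2 (kJ/mol): Al 1817, P 1907, C 2353.
Hence IE_2: Al < P < C.

C > P > Al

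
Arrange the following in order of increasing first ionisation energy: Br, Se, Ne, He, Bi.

First ionization energy rises across a period (greater Z_eff holds electrons more tightly) and falls down a group (valence electrons are farther from the nucleus).
These span different periods and groups, so the two trends combine.
Se > Bi: both effects reinforce here, so Se is clearly the higher of the two.
Br > Se: Br lies to the right of Se in period 4, so the across-period effect alone puts Br higher.
Ne > Br: both effects reinforce here, so Ne is clearly the higher of the two.
He > Ne: He sits above Ne in group 18, so the down-group effect alone puts He higher.
For reference (kJ/mol): He 2372, Ne 2081, Se 941, Br 1140, Bi 703.
So from lowest to highest: Bi < Se < Br < Ne < He.

Bi, Se, Br, Ne, He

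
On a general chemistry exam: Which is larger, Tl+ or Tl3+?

Both ions have Z = 81 protons, but Tl3+ has lost more electrons, so its remaining electrons feel a larger effective nuclear charge per electron and are pulled in more tightly.
Higher positive charge → smaller ion, so Tl+ > Tl3+.

Tl+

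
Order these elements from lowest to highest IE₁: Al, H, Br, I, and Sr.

Sr < Al < I < Br < H

H is in period 1, group 1; Al is in period 3, group 13; Br is in period 4, group 17; Sr is in period 5, group 2; I is in period 5, group 17.
IE₁ increases left→right with effective nuclear charge and decreases top→bottom as the valence shell moves farther out.
These span different periods and groups, so the two trends combine.
Al > Sr: relative to Sr, both the across-period and down-group shifts push Al's first ionization energy up.
I > Al: the two effects oppose for this pair; the across-period effect wins (1008 vs 578 kJ/mol).
Br > I: Br sits above I in group 17, so the down-group effect alone puts Br higher.
H > Br: the two effects oppose for this pair; the down-group effect wins (1312 vs 1140 kJ/mol).
Tabulated first ionization energy (kJ/mol): H 1312, Al 578, Br 1140, Sr 550, I 1008.
So from lowest to highest: Sr < Al < I < Br < H.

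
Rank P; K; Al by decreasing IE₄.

IE_4 is the cost of taking one more electron from the +3 cation: P³⁺ still has 2 valence electrons; K³⁺ is already 2 electrons into the core; Al³⁺ is the bare [Ne] core.
Pulling an electron out of a noble-gas core costs far more than removing a remaining valence electron, so K and Al sit at the high end of IE_4.
Approximate IE_4 values (kJ/mol): P 4964, K 5877, Al 11577.
Putting it together, IE_4: P < K < Al.

Al > K > P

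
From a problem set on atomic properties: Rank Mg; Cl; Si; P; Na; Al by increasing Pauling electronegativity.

Na, Mg, Al, Si, P, Cl

Atoms toward the upper right of the periodic table pull bonding electrons most strongly.
All lie in period 3, so electronegativity increases left to right.
So from lowest to highest: Na < Mg < Al < Si < P < Cl.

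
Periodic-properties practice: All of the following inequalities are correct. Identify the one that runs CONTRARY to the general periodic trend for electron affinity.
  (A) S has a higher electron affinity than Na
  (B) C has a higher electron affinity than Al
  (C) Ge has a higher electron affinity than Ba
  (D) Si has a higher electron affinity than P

The general trend: electron affinity increases across a period and decreases down a group.
(A) S (period 3, group 16) vs Na (period 3, group 1): the stated order agrees with the simple trend.
(B) C (period 2, group 14) vs Al (period 3, group 13): the stated order agrees with the simple trend.
(C) Ge (period 4, group 14) vs Ba (period 6, group 2): the stated order agrees with the simple trend.
(D) Si (period 3, group 14) vs P (period 3, group 15): the stated order contradicts the simple trend.
The exception is (D): adding an electron to P's half-filled 3p³ is unfavourable, so Si (3p²) has the more exothermic EA.

(D)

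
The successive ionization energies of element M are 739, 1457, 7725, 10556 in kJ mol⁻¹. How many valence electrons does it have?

Look for the largest jump between consecutive ionization energies: IE3/IE2 ≈ 5.3, far larger than any earlier ratio.
That jump marks the point where a core electron is being removed. So the atom has 2 valence electrons.

2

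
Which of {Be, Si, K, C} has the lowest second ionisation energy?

The second ionization energy removes an electron from the +1 ion. For each element: Be⁺ still has 1 valence electron; Si⁺ still has 3 valence electrons; K⁺ is the bare [Ar] core; C⁺ still has 3 valence electrons.
Core electrons are held far more tightly than valence electrons, so K tops the IE_2 order.
Valence configurations: Be⁺ [He]2s¹, Si⁺ [Ne]3s²3p¹, C⁺ [He]2s²2p¹.
The numbers (kJ/mol): Be 1757, Si 1577, K 3052, C 2353.
Hence IE_2: Si < Be < C < K.

Si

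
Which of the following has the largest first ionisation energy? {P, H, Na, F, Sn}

F

H is in period 1, group 1; F is in period 2, group 17; Na is in period 3, group 1; P is in period 3, group 15; Sn is in period 5, group 14.
Across a period the outer electron is held more tightly (higher IE₁); down a group it sits in a higher shell, more shielded, and comes off more easily.
Neither a single period nor a single group — weigh both effects.
Sn > Na: the two effects oppose for this pair; the across-period effect wins (709 vs 496 kJ/mol).
P > Sn: relative to Sn, both the across-period and down-group shifts push P's first ionization energy up.
H > P: period and group pull opposite ways; the down-group shift dominates (1312 vs 1012 kJ/mol).
F > H: the two effects oppose for this pair; the across-period effect wins (1681 vs 1312 kJ/mol).
For reference (kJ/mol): H 1312, F 1681, Na 496, P 1012, Sn 709.
The largest first ionisation energy among these belongs to F.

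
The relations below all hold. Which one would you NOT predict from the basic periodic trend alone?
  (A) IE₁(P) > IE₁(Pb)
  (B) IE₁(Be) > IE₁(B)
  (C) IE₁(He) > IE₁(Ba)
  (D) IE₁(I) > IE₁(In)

(B)

The general trend: IE₁ increases across a period and decreases down a group.
(A) P (period 3, group 15) vs Pb (period 6, group 14): the stated order agrees with the simple trend.
(B) Be (period 2, group 2) vs B (period 2, group 13): the stated order contradicts the simple trend.
(C) He (period 1, group 18) vs Ba (period 6, group 2): the stated order agrees with the simple trend.
(D) I (period 5, group 17) vs In (period 5, group 13): the stated order agrees with the simple trend.
The exception is (B): removing B's lone 2p electron is easier than breaking Be's filled 2s².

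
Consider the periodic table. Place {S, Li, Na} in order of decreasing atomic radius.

Li is in period 2, group 1; Na is in period 3, group 1; S is in period 3, group 16.
Radius decreases left→right (rising Z_eff, same n) and increases top→bottom (higher n).
These span different periods and groups, so the two trends combine.
Li > S: period and group pull opposite ways; the across-period shift dominates (133 vs 103 pm).
Na > Li: they share group 1; the group trend gives Na the larger value.
Tabulated atomic radius (pm): Li 133, Na 155, S 103.
So from largest to smallest: Na > Li > S.

Na > Li > S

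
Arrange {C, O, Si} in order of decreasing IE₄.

O > C > Si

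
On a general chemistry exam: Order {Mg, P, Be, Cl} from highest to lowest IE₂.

Cl, P, Be, Mg

IE_2 is the cost of taking one more electron from the +1 cation: Mg⁺ still has 1 valence electron; P⁺ still has 4 valence electrons; Be⁺ still has 1 valence electron; Cl⁺ still has 6 valence electrons.
All are still removing valence electrons, so compare the +1 ions as you would atoms: IE_2 generally rises across a period (higher Z_eff) and falls down a group (larger shell), subject to the usual subshell exceptions.
Valence configurations: Mg⁺ [Ne]3s¹, P⁺ [Ne]3s²3p², Be⁺ [He]2s¹, Cl⁺ [Ne]3s²3p⁴.
The numbers (kJ/mol): Mg 1451, P 1907, Be 1757, Cl 2298.
Putting it together, IE_2: Mg < Be < P < Cl.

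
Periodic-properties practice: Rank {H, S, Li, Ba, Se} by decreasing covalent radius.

H is in period 1, group 1; Li is in period 2, group 1; S is in period 3, group 16; Se is in period 4, group 16; Ba is in period 6, group 2.
Moving right in a period, electrons are added to the same shell under a stronger nuclear pull, so atoms get smaller; moving down, a new shell is opened and atoms get larger.
These span different periods and groups, so the two trends combine.
S > H: the two effects oppose for this pair; the down-group effect wins (103 vs 32 pm).
Se > S: Se sits below S in group 16, so the down-group effect alone puts Se larger.
Li > Se: period and group pull opposite ways; the across-period shift dominates (133 vs 116 pm).
Ba > Li: period and group pull opposite ways; the down-group shift dominates (196 vs 133 pm).
For reference (pm): H 32, Li 133, S 103, Se 116, Ba 196.
So from largest to smallest: Ba > Li > Se > S > H.

Ba > Li > Se > S > H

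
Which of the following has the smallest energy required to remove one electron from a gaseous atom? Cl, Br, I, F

I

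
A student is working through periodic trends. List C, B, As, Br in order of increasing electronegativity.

B is in period 2, group 13; C is in period 2, group 14; As is in period 4, group 15; Br is in period 4, group 17.
Electronegativity increases across a period and decreases down a group, tracking effective nuclear charge and atomic size.
Here both period and group differ, so the two effects have to be weighed against each other.
As > B: period and group pull opposite ways; the across-period shift dominates (2.18 vs 2.04).
C > As: the two effects oppose for this pair; the down-group effect wins (2.55 vs 2.18).
Br > C: period and group pull opposite ways; the across-period shift dominates (2.96 vs 2.55).
For reference (Pauling): B 2.04, C 2.55, As 2.18, Br 2.96.
So from lowest to highest: B < As < C < Br.

B < As < C < Br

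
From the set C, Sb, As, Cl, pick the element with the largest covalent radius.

C is in period 2, group 14; Cl is in period 3, group 17; As is in period 4, group 15; Sb is in period 5, group 15.
Atomic radius shrinks across a period as nuclear charge pulls the same shell inward, and grows down a group as new shells are added.
Here both period and group differ, so the two effects have to be weighed against each other.
Cl > C: period and group pull opposite ways; the down-group shift dominates (99 vs 75 pm).
As > Cl: both effects reinforce here, so As is clearly the larger of the two.
Sb > As: Sb sits below As in group 15, so the down-group effect alone puts Sb larger.
Approximate values (pm): C 75, Cl 99, As 121, Sb 140.
The largest covalent radius among these belongs to Sb.

Sb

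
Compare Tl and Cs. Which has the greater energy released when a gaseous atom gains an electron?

Cs is in period 6, group 1; Tl is in period 6, group 13.
Adding an electron releases more energy for atoms nearer the top right (short of the noble gases).
All lie in period 6; the across-period trend (electron affinity increases left to right) applies, with the exception below.
Note the exception: Cs has a higher electron affinity than Tl, contrary to the simple trend — Tl's ns²np¹ configuration gives only a small electron affinity — the sparsely filled np subshell binds an added electron weakly.
Tabulated electron affinity (kJ/mol): Cs 46, Tl 19.
So Cs has the greater energy released when a gaseous atom gains an electron (Cs > Tl).

Cs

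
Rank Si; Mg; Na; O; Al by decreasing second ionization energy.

The second ionization energy removes an electron from the +1 ion. For each element: Si⁺ still has 3 valence electrons; Mg⁺ still has 1 valence electron; Na⁺ is the bare [Ne] core; O⁺ still has 5 valence electrons; Al⁺ still has 2 valence electrons.
Pulling an electron out of a noble-gas core costs far more than removing a remaining valence electron, so Na sits at the high end of IE_2.
Valence configurations: Si⁺ [Ne]3s²3p¹, Mg⁺ [Ne]3s¹, O⁺ [He]2s²2p³, Al⁺ [Ne]3s².
Si⁺ loses a lone 3p electron whereas Al⁺ must break into a filled 3s² pair, so IE_2(Al) > IE_2(Si) even though Si has the higher nuclear charge.
Approximate IE_2 values (kJ/mol): Si 1577, Mg 1451, Na 4562, O 3388, Al 1817.
Overall IE_2 order: Mg < Si < Al < O < Na.

Na > O > Al > Si > Mg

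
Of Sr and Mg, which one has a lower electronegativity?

Sr

Smaller atoms with higher effective nuclear charge are more electronegative.
All are in group 2, so electronegativity increases up the group.
So Sr has the lower electronegativity (Sr < Mg).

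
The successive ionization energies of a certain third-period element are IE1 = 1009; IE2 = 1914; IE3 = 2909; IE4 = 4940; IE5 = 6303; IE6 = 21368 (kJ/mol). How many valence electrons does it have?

Look for the largest jump between consecutive ionization energies: IE6/IE5 ≈ 3.4, far larger than any earlier ratio.
That jump marks the point where a core electron is being removed. So the atom has 5 valence electrons.

5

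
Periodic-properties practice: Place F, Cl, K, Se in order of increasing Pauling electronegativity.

K < Se < Cl < F

F is in period 2, group 17; Cl is in period 3, group 17; K is in period 4, group 1; Se is in period 4, group 16.
Electronegativity increases across a period and decreases down a group, tracking effective nuclear charge and atomic size.
Neither a single period nor a single group — weigh both effects.
Se > K: Se lies to the right of K in period 4, so the across-period effect alone puts Se higher.
Cl > Se: both effects reinforce here, so Cl is clearly the higher of the two.
F > Cl: they share group 17; the group trend gives F the larger value.
For reference (Pauling): F 3.98, Cl 3.16, K 0.82, Se 2.55.
So from lowest to highest: K < Se < Cl < F.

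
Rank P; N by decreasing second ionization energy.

IE_2 is the cost of taking one more electron from the +1 cation: P⁺ still has 4 valence electrons; N⁺ still has 4 valence electrons.
All are still removing valence electrons, so compare the +1 ions as you would atoms: IE_2 generally rises across a period (higher Z_eff) and falls down a group (larger shell), subject to the usual subshell exceptions.
Valence configurations: P⁺ [Ne]3s²3p², N⁺ [He]2s²2p².
Tabulated IE_2 (kJ/mol): P 1907, N 2856.
So the second ionization energies run P < N.

N, P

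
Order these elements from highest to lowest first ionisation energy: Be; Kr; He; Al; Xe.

Removing the outermost electron gets harder across a period and easier down a group.
Here both period and group differ, so the two effects have to be weighed against each other.
Be > Al: period and group pull opposite ways; the down-group shift dominates (900 vs 578 kJ/mol).
Xe > Be: period and group pull opposite ways; the across-period shift dominates (1170 vs 900 kJ/mol).
Kr > Xe: they share group 18; the group trend gives Kr the larger value.
He > Kr: He sits above Kr in group 18, so the down-group effect alone puts He higher.
For reference (kJ/mol): He 2372, Be 900, Al 578, Kr 1351, Xe 1170.
So from highest to lowest: He > Kr > Xe > Be > Al.

He, Kr, Xe, Be, Al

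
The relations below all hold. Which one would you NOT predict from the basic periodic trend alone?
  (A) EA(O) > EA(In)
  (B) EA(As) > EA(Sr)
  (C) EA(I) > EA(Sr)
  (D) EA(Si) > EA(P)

(D)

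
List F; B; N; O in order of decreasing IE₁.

F > N > O > B

IE₁ increases left→right with effective nuclear charge and decreases top→bottom as the valence shell moves farther out.
All lie in period 2; the across-period trend (first ionization energy increases left to right) applies, with the exception below.
Note the exception: N has a higher first ionization energy than O, contrary to the simple trend — pairing an electron in O's 2p⁴ costs repulsion energy, so O ionizes more easily than half-filled N (2p³).
Tabulated first ionization energy (kJ/mol): B 801, N 1402, O 1314, F 1681.
So from highest to lowest: F > N > O > B.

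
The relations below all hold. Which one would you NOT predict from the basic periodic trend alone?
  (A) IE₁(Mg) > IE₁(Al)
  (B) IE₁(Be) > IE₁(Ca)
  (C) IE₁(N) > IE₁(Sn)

The general trend: first ionisation energy increases across a period and decreases down a group.
(A) Mg (period 3, group 2) vs Al (period 3, group 13): the stated order contradicts the simple trend.
(B) Be (period 2, group 2) vs Ca (period 4, group 2): the stated order agrees with the simple trend.
(C) N (period 2, group 15) vs Sn (period 5, group 14): the stated order agrees with the simple trend.
The exception is (A): Al's single 3p electron is easier to remove than one from Mg's filled 3s².

(A)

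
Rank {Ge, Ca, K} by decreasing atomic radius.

K > Ca > Ge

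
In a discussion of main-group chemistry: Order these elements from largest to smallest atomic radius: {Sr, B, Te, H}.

Sr > Te > B > H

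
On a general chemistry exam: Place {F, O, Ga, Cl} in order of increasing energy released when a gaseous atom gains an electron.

O is in period 2, group 16; F is in period 2, group 17; Cl is in period 3, group 17; Ga is in period 4, group 13.
EA tends to increase across a period and decrease down a group, though the pattern is less regular than for IE or radius.
Neither a single period nor a single group — weigh both effects.
O > Ga: both effects reinforce here, so O is clearly the higher of the two.
F > O: F lies to the right of O in period 2, so the across-period effect alone puts F higher.
Cl > F: this pair runs against the simple trend — see the exception note.
Note the exception: Cl has a higher electron affinity than F, contrary to the simple trend — F's small 2p subshell makes the incoming electron feel strong e⁻–e⁻ repulsion, so Cl actually releases more energy on gaining an electron.
Approximate values (kJ/mol): O 141, F 328, Cl 349, Ga 29.
So from lowest to highest: Ga < O < F < Cl.

Ga < O < F < Cl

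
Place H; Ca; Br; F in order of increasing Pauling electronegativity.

Ca, H, Br, F

H is in period 1, group 1; F is in period 2, group 17; Ca is in period 4, group 2; Br is in period 4, group 17.
Atoms toward the upper right of the periodic table pull bonding electrons most strongly.
Neither a single period nor a single group — weigh both effects.
H > Ca: period and group pull opposite ways; the down-group shift dominates (2.20 vs 1.00).
Br > H: the two effects oppose for this pair; the across-period effect wins (2.96 vs 2.20).
F > Br: F sits above Br in group 17, so the down-group effect alone puts F higher.
Tabulated electronegativity (Pauling): H 2.20, F 3.98, Ca 1.00, Br 2.96.
So from lowest to highest: Ca < H < Br < F.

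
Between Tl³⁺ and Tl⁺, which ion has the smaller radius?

Both ions have Z = 81 protons, but Tl³⁺ has lost more electrons, so its remaining electrons feel a larger effective nuclear charge per electron and are pulled in more tightly.
Higher positive charge → smaller ion, so Tl⁺ > Tl³⁺.

Tl³⁺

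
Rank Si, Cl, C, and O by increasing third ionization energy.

After 2 electrons have been removed, what remains? Si²⁺ still has 2 valence electrons; Cl²⁺ still has 5 valence electrons; C²⁺ still has 2 valence electrons; O²⁺ still has 4 valence electrons.
All are still removing valence electrons, so compare the +2 ions as you would atoms: IE_3 generally rises across a period (higher Z_eff) and falls down a group (larger shell), subject to the usual subshell exceptions.
Valence configurations: Si²⁺ [Ne]3s², Cl²⁺ [Ne]3s²3p³, C²⁺ [He]2s², O²⁺ [He]2s²2p².
Tabulated IE_3 (kJ/mol): Si 3232, Cl 3822, C 4620, O 5300.
Hence IE_3: Si < Cl < C < O.

Si < Cl < C < O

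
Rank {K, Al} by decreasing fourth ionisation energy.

IE_4 is the cost of taking one more electron from the +3 cation: K³⁺ is already 2 electrons into the core; Al³⁺ is the bare [Ne] core.
All of these are removing an electron from a noble-gas core or deeper; the smaller core (lower principal quantum number) is held far more tightly, and within a period the higher nuclear charge binds the same core more tightly.
The numbers (kJ/mol): K 5877, Al 11577.
So the fourth ionization energies run K < Al.

Al > K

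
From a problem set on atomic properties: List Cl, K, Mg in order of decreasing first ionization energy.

Mg is in period 3, group 2; Cl is in period 3, group 17; K is in period 4, group 1.
Across a period the outer electron is held more tightly (higher IE₁); down a group it sits in a higher shell, more shielded, and comes off more easily.
Here both period and group differ, so the two effects have to be weighed against each other.
Mg > K: both effects reinforce here, so Mg is clearly the higher of the two.
Cl > Mg: both are in period 3; the period trend gives Cl the larger value.
For reference (kJ/mol): Mg 738, Cl 1251, K 419.
So from highest to lowest: Cl > Mg > K.

Cl, Mg, K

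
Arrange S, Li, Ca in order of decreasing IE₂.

Li > S > Ca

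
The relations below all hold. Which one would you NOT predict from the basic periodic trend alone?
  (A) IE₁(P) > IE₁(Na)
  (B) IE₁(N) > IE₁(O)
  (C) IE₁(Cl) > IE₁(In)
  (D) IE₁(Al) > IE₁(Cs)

(B)

The general trend: first ionization energy increases across a period and decreases down a group.
(A) P (period 3, group 15) vs Na (period 3, group 1): the stated order agrees with the simple trend.
(B) N (period 2, group 15) vs O (period 2, group 16): the stated order contradicts the simple trend.
(C) Cl (period 3, group 17) vs In (period 5, group 13): the stated order agrees with the simple trend.
(D) Al (period 3, group 13) vs Cs (period 6, group 1): the stated order agrees with the simple trend.
The exception is (B): pairing an electron in O's 2p⁴ costs repulsion energy, so O ionizes more easily than half-filled N (2p³).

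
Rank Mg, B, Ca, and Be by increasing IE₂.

Ca < Mg < Be < B

IE_2 is the cost of taking one more electron from the +1 cation: Mg⁺ still has 1 valence electron; B⁺ still has 2 valence electrons; Ca⁺ still has 1 valence electron; Be⁺ still has 1 valence electron.
All are still removing valence electrons, so compare the +1 ions as you would atoms: IE_2 generally rises across a period (higher Z_eff) and falls down a group (larger shell), subject to the usual subshell exceptions.
Valence configurations: Mg⁺ [Ne]3s¹, B⁺ [He]2s², Ca⁺ [Ar]4s¹, Be⁺ [He]2s¹.
The numbers (kJ/mol): Mg 1451, B 2427, Ca 1145, Be 1757.
Hence IE_2: Ca < Mg < Be < B.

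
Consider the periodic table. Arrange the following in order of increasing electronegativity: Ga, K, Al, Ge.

K, Al, Ga, Ge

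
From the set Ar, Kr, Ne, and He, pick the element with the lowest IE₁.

Kr

He is in period 1, group 18; Ne is in period 2, group 18; Ar is in period 3, group 18; Kr is in period 4, group 18.
First ionization energy rises across a period (greater Z_eff holds electrons more tightly) and falls down a group (valence electrons are farther from the nucleus).
All are in group 18, so first ionization energy increases up the group.
The lowest IE₁ among these belongs to Kr.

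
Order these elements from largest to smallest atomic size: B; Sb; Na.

Across a period the added protons contract the valence shell; down a group each new principal shell makes the atom larger.
Here both period and group differ, so the two effects have to be weighed against each other.
Sb > B: period and group pull opposite ways; the down-group shift dominates (140 vs 85 pm).
Na > Sb: the two effects oppose for this pair; the across-period effect wins (155 vs 140 pm).
Tabulated atomic radius (pm): B 85, Na 155, Sb 140.
So from largest to smallest: Na > Sb > B.

Na, Sb, B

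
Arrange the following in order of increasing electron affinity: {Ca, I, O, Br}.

O is in period 2, group 16; Ca is in period 4, group 2; Br is in period 4, group 17; I is in period 5, group 17.
EA tends to increase across a period and decrease down a group, though the pattern is less regular than for IE or radius.
Neither a single period nor a single group — weigh both effects.
O > Ca: both effects reinforce here, so O is clearly the higher of the two.
I > O: the two effects oppose for this pair; the across-period effect wins (295 vs 141 kJ/mol).
Br > I: Br sits above I in group 17, so the down-group effect alone puts Br higher.
For reference (kJ/mol): O 141, Ca 2, Br 325, I 295.
So from lowest to highest: Ca < O < I < Br.

Ca < O < I < Br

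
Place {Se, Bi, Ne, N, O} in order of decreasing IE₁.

N is in period 2, group 15; O is in period 2, group 16; Ne is in period 2, group 18; Se is in period 4, group 16; Bi is in period 6, group 15.
First ionization energy rises across a period (greater Z_eff holds electrons more tightly) and falls down a group (valence electrons are farther from the nucleus).
Here both period and group differ, so the two effects have to be weighed against each other.
Se > Bi: both effects reinforce here, so Se is clearly the higher of the two.
O > Se: O sits above Se in group 16, so the down-group effect alone puts O higher.
N > O: this pair runs against the simple trend — see the exception note.
Ne > N: Ne lies to the right of N in period 2, so the across-period effect alone puts Ne higher.
Note the exception: N has a higher first ionization energy than O, contrary to the simple trend — pairing an electron in O's 2p⁴ costs repulsion energy, so O ionizes more easily than half-filled N (2p³).
Approximate values (kJ/mol): N 1402, O 1314, Ne 2081, Se 941, Bi 703.
So from highest to lowest: Ne > N > O > Se > Bi.

Ne > N > O > Se > Bi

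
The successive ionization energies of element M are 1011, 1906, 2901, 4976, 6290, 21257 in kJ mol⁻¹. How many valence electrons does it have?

Look for the largest jump between consecutive ionization energies: IE6/IE5 ≈ 3.4, far larger than any earlier ratio.
That jump marks the point where a core electron is being removed. So the atom has 5 valence electrons.

5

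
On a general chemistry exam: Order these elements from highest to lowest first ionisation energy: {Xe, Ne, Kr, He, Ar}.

He > Ne > Ar > Kr > Xe

He is in period 1, group 18; Ne is in period 2, group 18; Ar is in period 3, group 18; Kr is in period 4, group 18; Xe is in period 5, group 18.
IE₁ increases left→right with effective nuclear charge and decreases top→bottom as the valence shell moves farther out.
All are in group 18, so first ionization energy increases up the group.
So from highest to lowest: He > Ne > Ar > Kr > Xe.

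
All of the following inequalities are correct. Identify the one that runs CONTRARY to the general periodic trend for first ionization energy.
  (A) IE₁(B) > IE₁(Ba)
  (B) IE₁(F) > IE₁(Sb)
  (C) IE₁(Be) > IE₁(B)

The general trend: first ionization energy increases across a period and decreases down a group.
(A) B (period 2, group 13) vs Ba (period 6, group 2): the stated order agrees with the simple trend.
(B) F (period 2, group 17) vs Sb (period 5, group 15): the stated order agrees with the simple trend.
(C) Be (period 2, group 2) vs B (period 2, group 13): the stated order contradicts the simple trend.
The exception is (C): removing B's lone 2p electron is easier than breaking Be's filled 2s².

(C)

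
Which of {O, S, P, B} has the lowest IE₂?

IE_2 is the cost of taking one more electron from the +1 cation: O⁺ still has 5 valence electrons; S⁺ still has 5 valence electrons; P⁺ still has 4 valence electrons; B⁺ still has 2 valence electrons.
All are still removing valence electrons, so compare the +1 ions as you would atoms: IE_2 generally rises across a period (higher Z_eff) and falls down a group (larger shell), subject to the usual subshell exceptions.
Valence configurations: O⁺ [He]2s²2p³, S⁺ [Ne]3s²3p³, P⁺ [Ne]3s²3p², B⁺ [He]2s².
The numbers (kJ/mol): O 3388, S 2252, P 1907, B 2427.
Hence IE_2: P < S < B < O.

P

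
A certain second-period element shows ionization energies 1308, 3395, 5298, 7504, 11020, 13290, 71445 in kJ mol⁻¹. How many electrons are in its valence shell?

Look for the largest jump between consecutive ionization energies: IE7/IE6 ≈ 5.4, far larger than any earlier ratio.
That jump marks the point where a core electron is being removed. So the atom has 6 valence electrons.

6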